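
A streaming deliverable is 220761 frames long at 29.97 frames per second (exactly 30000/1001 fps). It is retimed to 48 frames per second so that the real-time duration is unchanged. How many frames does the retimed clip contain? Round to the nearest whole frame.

Frames at target rate = 220761 × (48) / (30000/1001) = 220981761/625 ≈ 353570.818.
Nearest whole frame: 353571.

353571 frames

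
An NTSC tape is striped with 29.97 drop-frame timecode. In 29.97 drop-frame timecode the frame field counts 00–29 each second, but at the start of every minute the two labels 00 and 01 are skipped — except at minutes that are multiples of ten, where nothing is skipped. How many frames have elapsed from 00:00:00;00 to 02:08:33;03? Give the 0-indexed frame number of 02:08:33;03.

231161

Complete 10-minute blocks: 12, each 17982 frames → 215784.
Remaining 8 whole minutes in the current block: 1800 + 7 × 1798 = 14386 frames.
Within the current minute: 33 × 30 + 3 − 2 = 991 (labels ;00/;01 skipped at this minute). Total = 215784 + 14386 + 991 = 231161.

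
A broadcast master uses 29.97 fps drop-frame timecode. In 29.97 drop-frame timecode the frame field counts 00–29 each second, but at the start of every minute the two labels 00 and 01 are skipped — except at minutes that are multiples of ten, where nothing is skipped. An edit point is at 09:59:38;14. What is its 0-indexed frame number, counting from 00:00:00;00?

Complete 10-minute blocks: 59, each 17982 frames → 1060938.
Remaining 9 whole minutes in the current block: 1800 + 8 × 1798 = 16184 frames.
Within the current minute: 38 × 30 + 14 − 2 = 1152 (labels ;00/;01 skipped at this minute). Total = 1060938 + 16184 + 1152 = 1078274.

1078274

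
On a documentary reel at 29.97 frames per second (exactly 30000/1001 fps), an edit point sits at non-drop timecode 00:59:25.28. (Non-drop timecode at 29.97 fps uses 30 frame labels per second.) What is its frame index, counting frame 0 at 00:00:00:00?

Total seconds to the label: (0 × 3600 + 59 × 60 + 25) = 3565.
Frame index = 3565 × 30 + 28 = 106978.

106978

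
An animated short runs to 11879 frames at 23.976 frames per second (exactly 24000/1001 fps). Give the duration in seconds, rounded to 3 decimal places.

Running time = 11879 × 1001/24000 = 11890879/24000 s ≈ 495.453 s.

495.453 seconds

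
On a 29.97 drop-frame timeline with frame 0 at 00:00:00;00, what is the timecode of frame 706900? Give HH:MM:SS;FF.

Each 10-minute DF block holds 10 × 60 × 30 − 9 × 2 = 17982 frames. 706900 ÷ 17982 → 39 full blocks, remainder 5602.
Within the partial block the first minute is 1800 frames and each further minute 1798, so 3 further minute boundaries passed. Total skipped labels = 18 × 39 + 2 × 3 = 708.
Non-drop label index = 706900 + 708 = 707608; at 30 labels/s that is 06:33:06:28, i.e. DF 06:33:06;28.

06:33:06;28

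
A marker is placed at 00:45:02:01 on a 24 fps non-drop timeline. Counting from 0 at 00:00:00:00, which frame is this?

frame 64849

Total seconds to the label: (0 × 3600 + 45 × 60 + 2) = 2702.
Frame index = 2702 × 24 + 1 = 64849.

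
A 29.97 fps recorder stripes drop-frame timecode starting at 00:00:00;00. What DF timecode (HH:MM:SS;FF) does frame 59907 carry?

00:33:18;27

Ten DF minutes hold 17982 frames, so frame 59907 lies in block 3 (frames 53946–71927) with 5961 frames into that block.
The block's first minute is 1800 frames and the rest 1798 each; 5961 frames reaches minute 3, so 3 × 18 + 3 × 2 = 60 labels have been skipped so far.
Adding those back, label number 59907 + 60 = 59967 at 30 labels/s is 1998 s + 27 f = 0 h 33 min 18 s frame 27, i.e. 00:33:18;27.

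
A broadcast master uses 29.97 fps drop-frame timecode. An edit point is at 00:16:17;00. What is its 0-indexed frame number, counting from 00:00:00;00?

Complete 10-minute blocks: 1, each 17982 frames → 17982.
Remaining 6 whole minutes in the current block: 1800 + 5 × 1798 = 10790 frames.
Within the current minute: 17 × 30 + 0 − 2 = 508 (labels ;00/;01 skipped at this minute). Total = 17982 + 10790 + 508 = 29280.

29280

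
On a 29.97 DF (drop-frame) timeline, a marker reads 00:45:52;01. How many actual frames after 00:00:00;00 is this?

82479

Complete 10-minute blocks: 4, each 17982 frames → 71928.
Remaining 5 whole minutes in the current block: 1800 + 4 × 1798 = 8992 frames.
Within the current minute: 52 × 30 + 1 − 2 = 1559 (labels ;00/;01 skipped at this minute). Total = 71928 + 8992 + 1559 = 82479.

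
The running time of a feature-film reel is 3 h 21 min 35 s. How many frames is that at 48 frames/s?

3 h 21 min 35 s = 12095 s.
Frames = 12095 × 48 = 580560.

580560 frames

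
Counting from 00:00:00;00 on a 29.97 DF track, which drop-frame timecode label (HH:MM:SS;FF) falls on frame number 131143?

01:12:55;23

Ten DF minutes hold 17982 frames, so frame 131143 lies in block 7 (frames 125874–143855) with 5269 frames into that block.
The block's first minute is 1800 frames and the rest 1798 each; 5269 frames reaches minute 2, so 7 × 18 + 2 × 2 = 130 labels have been skipped so far.
Adding those back, label number 131143 + 130 = 131273 at 30 labels/s is 4375 s + 23 f = 1 h 12 min 55 s frame 23, i.e. 01:12:55;23.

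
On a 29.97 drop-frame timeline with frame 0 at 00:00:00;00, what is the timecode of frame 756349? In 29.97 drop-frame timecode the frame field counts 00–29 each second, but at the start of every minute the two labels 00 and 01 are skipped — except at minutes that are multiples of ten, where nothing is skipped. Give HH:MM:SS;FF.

Each 10-minute DF block holds 10 × 60 × 30 − 9 × 2 = 17982 frames. 756349 ÷ 17982 → 42 full blocks, remainder 1105.
Within the partial block the first minute is 1800 frames and each further minute 1798, so 0 further minute boundaries passed. Total skipped labels = 18 × 42 + 2 × 0 = 756.
Non-drop label index = 756349 + 756 = 757105; at 30 labels/s that is 07:00:36:25, i.e. DF 07:00:36;25.

07:00:36;25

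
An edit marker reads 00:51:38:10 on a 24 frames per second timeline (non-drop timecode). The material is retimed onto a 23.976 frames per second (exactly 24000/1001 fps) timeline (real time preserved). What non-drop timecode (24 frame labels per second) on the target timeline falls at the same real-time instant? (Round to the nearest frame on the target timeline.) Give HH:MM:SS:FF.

00:51:35:08

Source frame index: (0×3600 + 51×60 + 38) × 24 + 10 = 74362.
Real time: 74362 / (24) = 37181/12 s.
Target frame: (37181/12) × (24000/1001) = 74362000/1001 ≈ 74287.712 → 74288.
At 24 labels/s: frame 74288 → 00:51:35:08.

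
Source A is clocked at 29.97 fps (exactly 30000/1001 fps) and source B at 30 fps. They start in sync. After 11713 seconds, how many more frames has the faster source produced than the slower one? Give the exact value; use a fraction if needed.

A emits 30000/1001 × 11713 = 27030000/77 frames; B emits 30 × 11713 = 351390.
Difference = 27030/77 frames (≈ 351.0390); B is ahead of A.

27030/77 frames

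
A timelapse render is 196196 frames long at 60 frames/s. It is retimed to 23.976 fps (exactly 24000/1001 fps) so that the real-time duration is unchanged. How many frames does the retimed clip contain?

78400 frames

Target frames = source frames × (target rate / source rate) = 196196 × (24000/1001)/(60) = 196196 × 400/1001 = 78400.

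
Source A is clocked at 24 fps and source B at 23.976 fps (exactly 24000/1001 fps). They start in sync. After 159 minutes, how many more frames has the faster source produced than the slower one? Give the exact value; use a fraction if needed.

228960/1001 frames

159 min = 9540 s.
A emits 24 × 9540 = 228960 frames; B emits 24000/1001 × 9540 = 228960000/1001.
Difference = 228960/1001 frames (≈ 228.7313); B is behind A.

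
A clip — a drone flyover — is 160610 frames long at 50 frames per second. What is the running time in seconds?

Running time = 160610 / (50) = 3212.2 s.

3212.2 seconds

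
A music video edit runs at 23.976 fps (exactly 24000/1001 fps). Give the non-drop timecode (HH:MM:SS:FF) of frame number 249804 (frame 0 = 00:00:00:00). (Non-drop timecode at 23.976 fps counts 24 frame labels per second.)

02:53:28:12

249804 ÷ 24 = 10408 full seconds, remainder 12 frames.
10408 s = 2 h 53 min 28 s.
Timecode: 02:53:28:12.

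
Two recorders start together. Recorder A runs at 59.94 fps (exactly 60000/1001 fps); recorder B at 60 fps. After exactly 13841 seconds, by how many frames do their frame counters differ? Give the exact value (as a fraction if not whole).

830460/1001 frames

A emits 60000/1001 × 13841 = 830460000/1001 frames; B emits 60 × 13841 = 830460.
Difference = 830460/1001 frames (≈ 829.6304); B is ahead of A.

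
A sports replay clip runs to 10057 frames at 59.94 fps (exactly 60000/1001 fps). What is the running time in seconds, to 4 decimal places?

167.7843 seconds

Running time = 10057 × 1001/60000 = 10067057/60000 s ≈ 167.7843 s.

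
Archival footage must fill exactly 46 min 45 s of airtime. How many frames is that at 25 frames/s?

70125 frames

46 min 45 s = 2805 s.
Frames = 2805 × 25 = 70125.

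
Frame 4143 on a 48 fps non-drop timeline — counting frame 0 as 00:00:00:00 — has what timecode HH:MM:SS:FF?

00:01:26:15

4143 ÷ 48 = 86 full seconds, remainder 15 frames.
86 s = 0 h 1 min 26 s.
Timecode: 00:01:26:15.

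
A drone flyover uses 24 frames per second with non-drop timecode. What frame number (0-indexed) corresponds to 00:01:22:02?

Total seconds to the label: (0 × 3600 + 1 × 60 + 22) = 82.
Frame index = 82 × 24 + 2 = 1970.

1970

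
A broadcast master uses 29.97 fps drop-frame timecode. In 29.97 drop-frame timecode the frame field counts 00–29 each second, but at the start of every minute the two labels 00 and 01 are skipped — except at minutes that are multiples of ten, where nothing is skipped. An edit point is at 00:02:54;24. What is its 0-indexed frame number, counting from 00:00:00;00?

5240

Complete 10-minute blocks: 0, each 17982 frames → 0.
Remaining 2 whole minutes in the current block: 1800 + 1 × 1798 = 3598 frames.
Within the current minute: 54 × 30 + 24 − 2 = 1642 (labels ;00/;01 skipped at this minute). Total = 0 + 3598 + 1642 = 5240.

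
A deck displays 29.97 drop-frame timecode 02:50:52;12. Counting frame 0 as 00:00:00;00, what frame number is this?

307266

Complete 10-minute blocks: 17, each 17982 frames → 305694.
Remaining 0 whole minutes in the current block: 0 frames.
Within the current minute: 52 × 30 + 12 = 1572. Total = 305694 + 0 + 1572 = 307266.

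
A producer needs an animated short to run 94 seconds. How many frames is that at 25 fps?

2350 frames

Frames = 94 × 25 = 2350.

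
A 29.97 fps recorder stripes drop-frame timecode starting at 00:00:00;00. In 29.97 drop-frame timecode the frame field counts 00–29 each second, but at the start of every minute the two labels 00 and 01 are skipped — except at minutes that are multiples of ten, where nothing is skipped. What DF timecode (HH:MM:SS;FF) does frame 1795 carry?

Ten DF minutes hold 17982 frames, so frame 1795 lies in block 0 (frames 0–17981) with 1795 frames into that block.
The block's first minute is 1800 frames and the rest 1798 each; 1795 frames reaches minute 0, so 0 × 18 + 0 × 2 = 0 labels have been skipped so far.
Adding those back, label number 1795 + 0 = 1795 at 30 labels/s is 59 s + 25 f = 0 h 0 min 59 s frame 25, i.e. 00:00:59;25.

00:00:59;25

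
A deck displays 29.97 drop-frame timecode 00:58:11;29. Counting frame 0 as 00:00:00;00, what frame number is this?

104653

As if non-drop at 30 labels/s: (0 × 3600 + 58 × 60 + 11) × 30 + 29 = 104759.
Minute boundaries passed: 58; those not divisible by 10: 58 − 5 = 53; dropped labels = 2 × 53 = 106.
Actual frame index = 104759 − 106 = 104653.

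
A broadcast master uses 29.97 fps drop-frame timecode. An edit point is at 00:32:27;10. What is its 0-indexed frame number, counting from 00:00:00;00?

As if non-drop at 30 labels/s: (0 × 3600 + 32 × 60 + 27) × 30 + 10 = 58420.
Minute boundaries passed: 32; those not divisible by 10: 32 − 3 = 29; dropped labels = 2 × 29 = 58.
Actual frame index = 58420 − 58 = 58362.

58362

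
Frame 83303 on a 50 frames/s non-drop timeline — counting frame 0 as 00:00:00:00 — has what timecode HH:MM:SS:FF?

83303 ÷ 50 = 1666 full seconds, remainder 3 frames.
1666 s = 0 h 27 min 46 s.
Timecode: 00:27:46:03.

00:27:46:03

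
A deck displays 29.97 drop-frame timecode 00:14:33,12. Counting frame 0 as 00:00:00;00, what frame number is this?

26176

As if non-drop at 30 labels/s: (0 × 3600 + 14 × 60 + 33) × 30 + 12 = 26202.
Minute boundaries passed: 14; those not divisible by 10: 14 − 1 = 13; dropped labels = 2 × 13 = 26.
Actual frame index = 26202 − 26 = 26176.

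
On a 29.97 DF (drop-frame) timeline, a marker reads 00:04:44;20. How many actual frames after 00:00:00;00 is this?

As if non-drop at 30 labels/s: (0 × 3600 + 4 × 60 + 44) × 30 + 20 = 8540.
Minute boundaries passed: 4; those not divisible by 10: 4 − 0 = 4; dropped labels = 2 × 4 = 8.
Actual frame index = 8540 − 8 = 8532.

8532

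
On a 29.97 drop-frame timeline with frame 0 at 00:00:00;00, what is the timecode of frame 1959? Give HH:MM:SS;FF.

Ten DF minutes hold 17982 frames, so frame 1959 lies in block 0 (frames 0–17981) with 1959 frames into that block.
The block's first minute is 1800 frames and the rest 1798 each; 1959 frames reaches minute 1, so 0 × 18 + 1 × 2 = 2 labels have been skipped so far.
Adding those back, label number 1959 + 2 = 1961 at 30 labels/s is 65 s + 11 f = 0 h 1 min 5 s frame 11, i.e. 00:01:05;11.

00:01:05;11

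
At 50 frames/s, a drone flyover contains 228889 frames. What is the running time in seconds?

4577.78 seconds

Running time = 228889 / (50) = 4577.78 s.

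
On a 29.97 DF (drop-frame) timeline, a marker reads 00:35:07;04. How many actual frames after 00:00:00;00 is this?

63150

Complete 10-minute blocks: 3, each 17982 frames → 53946.
Remaining 5 whole minutes in the current block: 1800 + 4 × 1798 = 8992 frames.
Within the current minute: 7 × 30 + 4 − 2 = 212 (labels ;00/;01 skipped at this minute). Total = 53946 + 8992 + 212 = 63150.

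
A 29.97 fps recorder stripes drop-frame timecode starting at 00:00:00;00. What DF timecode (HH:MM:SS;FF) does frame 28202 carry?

00:15:41;00

Each 10-minute DF block holds 10 × 60 × 30 − 9 × 2 = 17982 frames. 28202 ÷ 17982 → 1 full block, remainder 10220.
Within the partial block the first minute is 1800 frames and each further minute 1798, so 5 further minute boundaries passed. Total skipped labels = 18 × 1 + 2 × 5 = 28.
Non-drop label index = 28202 + 28 = 28230; at 30 labels/s that is 00:15:41:00, i.e. DF 00:15:41;00.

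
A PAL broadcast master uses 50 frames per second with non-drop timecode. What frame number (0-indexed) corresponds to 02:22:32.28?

frame 427628

Total seconds to the label: (2 × 3600 + 22 × 60 + 32) = 8552.
Frame index = 8552 × 50 + 28 = 427628.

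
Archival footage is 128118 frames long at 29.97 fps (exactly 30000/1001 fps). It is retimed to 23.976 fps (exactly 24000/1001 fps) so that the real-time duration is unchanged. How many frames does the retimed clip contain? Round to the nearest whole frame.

Frames at target rate = 128118 × (24000/1001) / (30000/1001) = 512472/5 ≈ 102494.400.
Nearest whole frame: 102494.

102494 frames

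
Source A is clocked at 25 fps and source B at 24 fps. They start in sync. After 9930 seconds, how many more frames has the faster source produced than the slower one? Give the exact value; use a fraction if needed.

9930 frames

A emits 25 × 9930 = 248250 frames; B emits 24 × 9930 = 238320.
Difference = 9930 frames; B is behind A.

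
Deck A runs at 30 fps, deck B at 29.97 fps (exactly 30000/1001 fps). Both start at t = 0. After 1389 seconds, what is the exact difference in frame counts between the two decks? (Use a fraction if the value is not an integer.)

A emits 30 × 1389 = 41670 frames; B emits 30000/1001 × 1389 = 41670000/1001.
Difference = 41670/1001 frames (≈ 41.6284); B is behind A.

41670/1001 frames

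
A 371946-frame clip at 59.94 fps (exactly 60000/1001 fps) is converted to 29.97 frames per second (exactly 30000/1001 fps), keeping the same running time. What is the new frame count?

Target frames = source frames × (target rate / source rate) = 371946 × (30000/1001)/(60000/1001) = 371946 × 1/2 = 185973.

185973 frames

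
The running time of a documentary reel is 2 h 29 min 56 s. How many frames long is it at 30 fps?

2 h 29 min 56 s = 8996 s.
Frames = 8996 × 30 = 269880.

269880 frames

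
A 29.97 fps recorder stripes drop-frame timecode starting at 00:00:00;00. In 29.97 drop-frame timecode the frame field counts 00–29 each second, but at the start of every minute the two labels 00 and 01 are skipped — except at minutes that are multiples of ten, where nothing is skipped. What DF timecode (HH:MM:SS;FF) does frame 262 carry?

00:00:08;22

Ten DF minutes hold 17982 frames, so frame 262 lies in block 0 (frames 0–17981) with 262 frames into that block.
The block's first minute is 1800 frames and the rest 1798 each; 262 frames reaches minute 0, so 0 × 18 + 0 × 2 = 0 labels have been skipped so far.
Adding those back, label number 262 + 0 = 262 at 30 labels/s is 8 s + 22 f = 0 h 0 min 8 s frame 22, i.e. 00:00:08;22.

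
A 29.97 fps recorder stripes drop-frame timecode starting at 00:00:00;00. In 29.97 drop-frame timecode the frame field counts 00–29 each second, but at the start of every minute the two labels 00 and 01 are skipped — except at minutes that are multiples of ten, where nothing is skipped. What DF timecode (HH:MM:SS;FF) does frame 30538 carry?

00:16:58;28

Each 10-minute DF block holds 10 × 60 × 30 − 9 × 2 = 17982 frames. 30538 ÷ 17982 → 1 full block, remainder 12556.
Within the partial block the first minute is 1800 frames and each further minute 1798, so 6 further minute boundaries passed. Total skipped labels = 18 × 1 + 2 × 6 = 30.
Non-drop label index = 30538 + 30 = 30568; at 30 labels/s that is 00:16:58:28, i.e. DF 00:16:58;28.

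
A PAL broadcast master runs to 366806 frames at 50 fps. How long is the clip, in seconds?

7336.12 seconds

Running time = 366806 / (50) = 7336.12 s.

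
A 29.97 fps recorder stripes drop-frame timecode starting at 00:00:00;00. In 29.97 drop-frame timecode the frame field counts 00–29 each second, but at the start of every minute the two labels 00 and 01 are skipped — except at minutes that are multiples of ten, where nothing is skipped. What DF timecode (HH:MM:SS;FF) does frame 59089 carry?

Ten DF minutes hold 17982 frames, so frame 59089 lies in block 3 (frames 53946–71927) with 5143 frames into that block.
The block's first minute is 1800 frames and the rest 1798 each; 5143 frames reaches minute 2, so 3 × 18 + 2 × 2 = 58 labels have been skipped so far.
Adding those back, label number 59089 + 58 = 59147 at 30 labels/s is 1971 s + 17 f = 0 h 32 min 51 s frame 17, i.e. 00:32:51;17.

00:32:51;17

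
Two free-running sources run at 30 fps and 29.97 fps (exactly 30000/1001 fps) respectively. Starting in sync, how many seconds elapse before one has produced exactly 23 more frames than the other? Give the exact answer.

The gap grows by |30000/1001 − 30| = 30/1001 frames per second.
Time for a 23-frame gap: 23 ÷ (30/1001) = 23023/30 s.

23023/30 seconds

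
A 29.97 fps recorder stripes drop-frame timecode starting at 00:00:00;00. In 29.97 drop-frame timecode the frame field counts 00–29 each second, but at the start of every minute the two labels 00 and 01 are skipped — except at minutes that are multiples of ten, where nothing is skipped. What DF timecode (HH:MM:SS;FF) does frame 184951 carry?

01:42:51;05

Ten DF minutes hold 17982 frames, so frame 184951 lies in block 10 (frames 179820–197801) with 5131 frames into that block.
The block's first minute is 1800 frames and the rest 1798 each; 5131 frames reaches minute 2, so 10 × 18 + 2 × 2 = 184 labels have been skipped so far.
Adding those back, label number 184951 + 184 = 185135 at 30 labels/s is 6171 s + 5 f = 1 h 42 min 51 s frame 5, i.e. 01:42:51;05.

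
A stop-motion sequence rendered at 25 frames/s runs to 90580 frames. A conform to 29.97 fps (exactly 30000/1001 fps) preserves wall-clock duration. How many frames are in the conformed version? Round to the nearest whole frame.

108587 frames

Frames at target rate = 90580 × (30000/1001) / (25) = 15528000/143 ≈ 108587.413.
Nearest whole frame: 108587.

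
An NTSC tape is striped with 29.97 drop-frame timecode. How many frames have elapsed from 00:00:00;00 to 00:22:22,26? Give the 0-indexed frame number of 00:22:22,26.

Complete 10-minute blocks: 2, each 17982 frames → 35964.
Remaining 2 whole minutes in the current block: 1800 + 1 × 1798 = 3598 frames.
Within the current minute: 22 × 30 + 26 − 2 = 684 (labels ;00/;01 skipped at this minute). Total = 35964 + 3598 + 684 = 40246.

40246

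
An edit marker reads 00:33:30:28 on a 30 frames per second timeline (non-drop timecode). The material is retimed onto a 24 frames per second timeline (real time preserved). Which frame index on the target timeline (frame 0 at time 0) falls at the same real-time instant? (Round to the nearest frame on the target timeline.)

frame 48262

Source frame index: (0×3600 + 33×60 + 30) × 30 + 28 = 60328.
Real time: 60328 / (30) = 30164/15 s.
Target frame: (30164/15) × (24) = 241312/5 ≈ 48262.400 → 48262.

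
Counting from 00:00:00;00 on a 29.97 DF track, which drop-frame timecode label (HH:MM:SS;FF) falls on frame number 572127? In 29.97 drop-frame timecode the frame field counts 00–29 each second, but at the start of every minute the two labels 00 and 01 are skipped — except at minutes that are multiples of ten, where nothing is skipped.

Each 10-minute DF block holds 10 × 60 × 30 − 9 × 2 = 17982 frames. 572127 ÷ 17982 → 31 full blocks, remainder 14685.
Within the partial block the first minute is 1800 frames and each further minute 1798, so 8 further minute boundaries passed. Total skipped labels = 18 × 31 + 2 × 8 = 574.
Non-drop label index = 572127 + 574 = 572701; at 30 labels/s that is 05:18:10:01, i.e. DF 05:18:10;01.

05:18:10;01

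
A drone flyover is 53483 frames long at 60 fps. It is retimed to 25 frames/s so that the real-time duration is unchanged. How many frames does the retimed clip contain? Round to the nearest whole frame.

22285 frames

Frames at target rate = 53483 × (25) / (60) = 267415/12 ≈ 22284.583.
Nearest whole frame: 22285.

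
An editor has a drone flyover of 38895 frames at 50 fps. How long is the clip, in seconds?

Running time = 38895 / (50) = 777.9 s.

777.9 seconds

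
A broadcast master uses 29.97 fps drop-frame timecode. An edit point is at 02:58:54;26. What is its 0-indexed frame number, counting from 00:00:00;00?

Complete 10-minute blocks: 17, each 17982 frames → 305694.
Remaining 8 whole minutes in the current block: 1800 + 7 × 1798 = 14386 frames.
Within the current minute: 54 × 30 + 26 − 2 = 1644 (labels ;00/;01 skipped at this minute). Total = 305694 + 14386 + 1644 = 321724.

321724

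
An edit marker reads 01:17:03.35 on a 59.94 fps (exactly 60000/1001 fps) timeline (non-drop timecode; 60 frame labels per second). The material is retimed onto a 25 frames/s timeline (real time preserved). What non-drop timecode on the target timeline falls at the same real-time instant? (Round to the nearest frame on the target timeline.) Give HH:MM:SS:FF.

01:17:08:05

Source frame index: (1×3600 + 17×60 + 3) × 60 + 35 = 277415.
Real time: 277415 / (60000/1001) = 55538483/12000 s.
Target frame: (55538483/12000) × (25) = 55538483/480 ≈ 115705.173 → 115705.
At 25 labels/s: frame 115705 → 01:17:08:05.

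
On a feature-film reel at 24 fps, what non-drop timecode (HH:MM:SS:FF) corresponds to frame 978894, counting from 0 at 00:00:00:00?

978894 ÷ 24 = 40787 full seconds, remainder 6 frames.
40787 s = 11 h 19 min 47 s.
Timecode: 11:19:47:06.

11:19:47:06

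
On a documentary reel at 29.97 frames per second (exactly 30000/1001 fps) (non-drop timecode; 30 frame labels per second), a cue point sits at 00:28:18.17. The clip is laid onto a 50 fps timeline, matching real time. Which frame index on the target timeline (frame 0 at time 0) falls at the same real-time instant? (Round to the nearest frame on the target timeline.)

frame 85013

Source frame index: (0×3600 + 28×60 + 18) × 30 + 17 = 50957.
Real time: 50957 / (30000/1001) = 51007957/30000 s.
Target frame: (51007957/30000) × (50) = 51007957/600 ≈ 85013.262 → 85013.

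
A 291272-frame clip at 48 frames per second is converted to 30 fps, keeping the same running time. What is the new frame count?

182045 frames

Target frames = source frames × (target rate / source rate) = 291272 × (30)/(48) = 291272 × 5/8 = 182045.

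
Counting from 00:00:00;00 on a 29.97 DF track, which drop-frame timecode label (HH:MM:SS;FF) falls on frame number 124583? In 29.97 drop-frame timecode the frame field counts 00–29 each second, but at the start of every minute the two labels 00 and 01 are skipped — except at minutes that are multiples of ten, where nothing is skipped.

01:09:16;29

Each 10-minute DF block holds 10 × 60 × 30 − 9 × 2 = 17982 frames. 124583 ÷ 17982 → 6 full blocks, remainder 16691.
Within the partial block the first minute is 1800 frames and each further minute 1798, so 9 further minute boundaries passed. Total skipped labels = 18 × 6 + 2 × 9 = 126.
Non-drop label index = 124583 + 126 = 124709; at 30 labels/s that is 01:09:16:29, i.e. DF 01:09:16;29.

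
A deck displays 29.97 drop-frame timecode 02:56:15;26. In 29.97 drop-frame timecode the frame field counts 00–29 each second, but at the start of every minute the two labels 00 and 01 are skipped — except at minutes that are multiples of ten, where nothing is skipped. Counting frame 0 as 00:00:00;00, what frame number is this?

316958

As if non-drop at 30 labels/s: (2 × 3600 + 56 × 60 + 15) × 30 + 26 = 317276.
Minute boundaries passed: 176; those not divisible by 10: 176 − 17 = 159; dropped labels = 2 × 159 = 318.
Actual frame index = 317276 − 318 = 316958.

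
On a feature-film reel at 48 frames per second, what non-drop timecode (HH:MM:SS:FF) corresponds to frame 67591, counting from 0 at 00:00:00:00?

00:23:28:07

67591 ÷ 48 = 1408 full seconds, remainder 7 frames.
1408 s = 0 h 23 min 28 s.
Timecode: 00:23:28:07.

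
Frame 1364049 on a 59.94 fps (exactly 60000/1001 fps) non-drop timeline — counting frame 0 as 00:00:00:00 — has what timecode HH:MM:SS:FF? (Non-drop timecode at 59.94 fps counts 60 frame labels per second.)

06:18:54:09

1364049 ÷ 60 = 22734 full seconds, remainder 9 frames.
22734 s = 6 h 18 min 54 s.
Timecode: 06:18:54:09.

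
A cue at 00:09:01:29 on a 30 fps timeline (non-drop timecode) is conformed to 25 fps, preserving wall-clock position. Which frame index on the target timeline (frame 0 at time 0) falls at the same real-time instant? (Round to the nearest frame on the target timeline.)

frame 13549

Source frame index: (0×3600 + 9×60 + 1) × 30 + 29 = 16259.
Real time: 16259 / (30) = 16259/30 s.
Target frame: (16259/30) × (25) = 81295/6 ≈ 13549.167 → 13549.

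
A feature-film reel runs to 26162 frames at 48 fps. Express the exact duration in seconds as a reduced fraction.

Running time = 26162 ÷ (48) = 26162 × 1/48 = 13081/24 s.

13081/24 seconds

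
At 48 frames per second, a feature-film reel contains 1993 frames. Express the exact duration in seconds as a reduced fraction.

Running time = 1993 ÷ (48) = 1993 × 1/48 = 1993/48 s.

1993/48 seconds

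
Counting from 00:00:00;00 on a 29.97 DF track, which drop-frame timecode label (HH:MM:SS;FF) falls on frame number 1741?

Each 10-minute DF block holds 10 × 60 × 30 − 9 × 2 = 17982 frames. 1741 ÷ 17982 → 0 full blocks, remainder 1741.
Within the partial block the first minute is 1800 frames and each further minute 1798, so 0 further minute boundaries passed. Total skipped labels = 18 × 0 + 2 × 0 = 0.
Non-drop label index = 1741 + 0 = 1741; at 30 labels/s that is 00:00:58:01, i.e. DF 00:00:58;01.

00:00:58;01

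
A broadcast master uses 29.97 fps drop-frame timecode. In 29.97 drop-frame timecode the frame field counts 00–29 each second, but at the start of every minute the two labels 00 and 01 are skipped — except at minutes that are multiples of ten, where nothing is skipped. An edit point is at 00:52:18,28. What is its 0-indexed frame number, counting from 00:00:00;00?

94074

As if non-drop at 30 labels/s: (0 × 3600 + 52 × 60 + 18) × 30 + 28 = 94168.
Minute boundaries passed: 52; those not divisible by 10: 52 − 5 = 47; dropped labels = 2 × 47 = 94.
Actual frame index = 94168 − 94 = 94074.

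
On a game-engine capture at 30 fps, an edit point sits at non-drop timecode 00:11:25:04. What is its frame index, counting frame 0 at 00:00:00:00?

Total seconds to the label: (0 × 3600 + 11 × 60 + 25) = 685.
Frame index = 685 × 30 + 4 = 20554.

frame 20554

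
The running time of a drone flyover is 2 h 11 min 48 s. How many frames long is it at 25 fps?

197700 frames

2 h 11 min 48 s = 7908 s.
Frames = 7908 × 25 = 197700.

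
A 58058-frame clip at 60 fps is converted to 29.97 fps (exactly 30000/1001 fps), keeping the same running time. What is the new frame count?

Target frames = source frames × (target rate / source rate) = 58058 × (30000/1001)/(60) = 58058 × 500/1001 = 29000.

29000 frames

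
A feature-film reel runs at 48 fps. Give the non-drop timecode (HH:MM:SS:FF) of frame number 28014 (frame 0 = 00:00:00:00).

28014 ÷ 48 = 583 full seconds, remainder 30 frames.
583 s = 0 h 9 min 43 s.
Timecode: 00:09:43:30.

00:09:43:30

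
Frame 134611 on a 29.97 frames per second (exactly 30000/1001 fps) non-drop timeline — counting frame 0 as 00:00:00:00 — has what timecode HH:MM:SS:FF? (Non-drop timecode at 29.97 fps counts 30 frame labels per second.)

134611 ÷ 30 = 4487 full seconds, remainder 1 frame.
4487 s = 1 h 14 min 47 s.
Timecode: 01:14:47:01.

01:14:47:01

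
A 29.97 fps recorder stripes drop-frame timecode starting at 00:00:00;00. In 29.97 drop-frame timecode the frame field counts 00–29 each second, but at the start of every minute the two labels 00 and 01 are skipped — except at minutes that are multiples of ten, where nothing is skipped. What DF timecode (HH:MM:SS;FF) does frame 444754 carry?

04:07:20;00

Ten DF minutes hold 17982 frames, so frame 444754 lies in block 24 (frames 431568–449549) with 13186 frames into that block.
The block's first minute is 1800 frames and the rest 1798 each; 13186 frames reaches minute 7, so 24 × 18 + 7 × 2 = 446 labels have been skipped so far.
Adding those back, label number 444754 + 446 = 445200 at 30 labels/s is 14840 s + 0 f = 4 h 7 min 20 s frame 0, i.e. 04:07:20;00.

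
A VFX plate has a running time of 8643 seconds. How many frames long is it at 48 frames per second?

Frames = 8643 × 48 = 414864.

414864 frames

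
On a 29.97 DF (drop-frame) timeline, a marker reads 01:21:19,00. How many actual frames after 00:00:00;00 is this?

146224

As if non-drop at 30 labels/s: (1 × 3600 + 21 × 60 + 19) × 30 + 0 = 146370.
Minute boundaries passed: 81; those not divisible by 10: 81 − 8 = 73; dropped labels = 2 × 73 = 146.
Actual frame index = 146370 − 146 = 146224.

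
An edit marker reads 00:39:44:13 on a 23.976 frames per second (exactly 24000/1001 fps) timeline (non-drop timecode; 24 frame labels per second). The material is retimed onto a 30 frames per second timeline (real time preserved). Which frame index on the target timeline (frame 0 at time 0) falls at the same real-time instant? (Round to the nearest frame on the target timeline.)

frame 71608

Source frame index: (0×3600 + 39×60 + 44) × 24 + 13 = 57229.
Real time: 57229 / (24000/1001) = 57286229/24000 s.
Target frame: (57286229/24000) × (30) = 57286229/800 ≈ 71607.786 → 71608.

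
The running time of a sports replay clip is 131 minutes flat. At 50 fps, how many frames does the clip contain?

393000 frames

131 min = 7860 s.
Frames = 7860 × 50 = 393000.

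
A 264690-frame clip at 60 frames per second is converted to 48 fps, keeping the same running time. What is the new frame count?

Target frames = source frames × (target rate / source rate) = 264690 × (48)/(60) = 264690 × 4/5 = 211752.

211752 frames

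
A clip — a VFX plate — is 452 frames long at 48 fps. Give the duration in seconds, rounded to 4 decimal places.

Running time = 452 × 1/48 = 113/12 s ≈ 9.4167 s.

9.4167 seconds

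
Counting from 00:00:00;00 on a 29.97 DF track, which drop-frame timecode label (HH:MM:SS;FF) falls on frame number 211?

00:00:07;01

Ten DF minutes hold 17982 frames, so frame 211 lies in block 0 (frames 0–17981) with 211 frames into that block.
The block's first minute is 1800 frames and the rest 1798 each; 211 frames reaches minute 0, so 0 × 18 + 0 × 2 = 0 labels have been skipped so far.
Adding those back, label number 211 + 0 = 211 at 30 labels/s is 7 s + 1 f = 0 h 0 min 7 s frame 1, i.e. 00:00:07;01.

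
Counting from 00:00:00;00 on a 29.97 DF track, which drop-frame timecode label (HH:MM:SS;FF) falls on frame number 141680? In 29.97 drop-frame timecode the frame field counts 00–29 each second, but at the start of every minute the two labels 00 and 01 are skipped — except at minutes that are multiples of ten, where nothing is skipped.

01:18:47;12

Each 10-minute DF block holds 10 × 60 × 30 − 9 × 2 = 17982 frames. 141680 ÷ 17982 → 7 full blocks, remainder 15806.
Within the partial block the first minute is 1800 frames and each further minute 1798, so 8 further minute boundaries passed. Total skipped labels = 18 × 7 + 2 × 8 = 142.
Non-drop label index = 141680 + 142 = 141822; at 30 labels/s that is 01:18:47:12, i.e. DF 01:18:47;12.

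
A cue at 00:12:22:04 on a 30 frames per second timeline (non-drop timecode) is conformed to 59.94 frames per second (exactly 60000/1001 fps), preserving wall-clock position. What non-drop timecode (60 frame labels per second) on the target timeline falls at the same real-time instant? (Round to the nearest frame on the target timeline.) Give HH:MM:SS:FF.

Source frame index: (0×3600 + 12×60 + 22) × 30 + 4 = 22264.
Real time: 22264 / (30) = 11132/15 s.
Target frame: (11132/15) × (60000/1001) = 4048000/91 ≈ 44483.516 → 44484.
At 60 labels/s: frame 44484 → 00:12:21:24.

00:12:21:24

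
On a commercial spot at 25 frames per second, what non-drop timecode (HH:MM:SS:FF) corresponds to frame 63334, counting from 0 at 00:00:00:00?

00:42:13:09

63334 ÷ 25 = 2533 full seconds, remainder 9 frames.
2533 s = 0 h 42 min 13 s.
Timecode: 00:42:13:09.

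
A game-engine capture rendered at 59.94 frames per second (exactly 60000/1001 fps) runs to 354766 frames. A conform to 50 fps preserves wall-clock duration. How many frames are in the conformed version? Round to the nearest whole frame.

Frames at target rate = 354766 × (50) / (60000/1001) = 177560383/600 ≈ 295933.972.
Nearest whole frame: 295934.

295934 frames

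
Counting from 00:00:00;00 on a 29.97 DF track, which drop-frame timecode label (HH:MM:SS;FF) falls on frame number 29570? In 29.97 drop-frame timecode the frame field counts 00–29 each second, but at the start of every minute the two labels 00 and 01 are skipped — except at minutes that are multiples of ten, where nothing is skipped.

Each 10-minute DF block holds 10 × 60 × 30 − 9 × 2 = 17982 frames. 29570 ÷ 17982 → 1 full block, remainder 11588.
Within the partial block the first minute is 1800 frames and each further minute 1798, so 6 further minute boundaries passed. Total skipped labels = 18 × 1 + 2 × 6 = 30.
Non-drop label index = 29570 + 30 = 29600; at 30 labels/s that is 00:16:26:20, i.e. DF 00:16:26;20.

00:16:26;20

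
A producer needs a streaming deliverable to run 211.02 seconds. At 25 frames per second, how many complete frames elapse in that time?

5275 frames

Frames = 211.02 × 25 = 10551/2 ≈ 5275.5000.
Complete frames: 5275.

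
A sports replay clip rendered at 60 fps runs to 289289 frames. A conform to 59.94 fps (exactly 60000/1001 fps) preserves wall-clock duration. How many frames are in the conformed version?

289000 frames

Target frames = source frames × (target rate / source rate) = 289289 × (60000/1001)/(60) = 289289 × 1000/1001 = 289000.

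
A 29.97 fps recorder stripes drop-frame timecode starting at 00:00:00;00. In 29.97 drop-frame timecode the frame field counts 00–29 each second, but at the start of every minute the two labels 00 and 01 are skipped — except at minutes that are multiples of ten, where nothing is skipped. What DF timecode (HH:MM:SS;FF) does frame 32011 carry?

00:17:48;03

Each 10-minute DF block holds 10 × 60 × 30 − 9 × 2 = 17982 frames. 32011 ÷ 17982 → 1 full block, remainder 14029.
Within the partial block the first minute is 1800 frames and each further minute 1798, so 7 further minute boundaries passed. Total skipped labels = 18 × 1 + 2 × 7 = 32.
Non-drop label index = 32011 + 32 = 32043; at 30 labels/s that is 00:17:48:03, i.e. DF 00:17:48;03.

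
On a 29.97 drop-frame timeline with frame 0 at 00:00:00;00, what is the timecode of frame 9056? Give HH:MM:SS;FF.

Ten DF minutes hold 17982 frames, so frame 9056 lies in block 0 (frames 0–17981) with 9056 frames into that block.
The block's first minute is 1800 frames and the rest 1798 each; 9056 frames reaches minute 5, so 0 × 18 + 5 × 2 = 10 labels have been skipped so far.
Adding those back, label number 9056 + 10 = 9066 at 30 labels/s is 302 s + 6 f = 0 h 5 min 2 s frame 6, i.e. 00:05:02;06.

00:05:02;06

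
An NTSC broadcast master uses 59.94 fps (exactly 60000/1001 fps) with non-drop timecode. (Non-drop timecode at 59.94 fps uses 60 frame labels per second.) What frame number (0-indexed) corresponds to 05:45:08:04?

1242484

Total seconds to the label: (5 × 3600 + 45 × 60 + 8) = 20708.
Frame index = 20708 × 60 + 4 = 1242484.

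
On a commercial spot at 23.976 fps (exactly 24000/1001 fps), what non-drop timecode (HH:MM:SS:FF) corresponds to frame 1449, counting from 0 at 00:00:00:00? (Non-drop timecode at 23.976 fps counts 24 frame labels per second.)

1449 ÷ 24 = 60 full seconds, remainder 9 frames.
60 s = 0 h 1 min 0 s.
Timecode: 00:01:00:09.

00:01:00:09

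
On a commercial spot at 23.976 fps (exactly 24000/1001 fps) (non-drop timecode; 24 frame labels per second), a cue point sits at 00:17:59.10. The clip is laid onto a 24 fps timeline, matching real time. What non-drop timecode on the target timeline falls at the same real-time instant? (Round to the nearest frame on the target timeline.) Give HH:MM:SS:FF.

Source frame index: (0×3600 + 17×60 + 59) × 24 + 10 = 25906.
Real time: 25906 / (24000/1001) = 12965953/12000 s.
Target frame: (12965953/12000) × (24) = 12965953/500 ≈ 25931.906 → 25932.
At 24 labels/s: frame 25932 → 00:18:00:12.

00:18:00:12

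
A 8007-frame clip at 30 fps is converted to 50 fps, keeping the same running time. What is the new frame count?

Target frames = source frames × (target rate / source rate) = 8007 × (50)/(30) = 8007 × 5/3 = 13345.

13345 frames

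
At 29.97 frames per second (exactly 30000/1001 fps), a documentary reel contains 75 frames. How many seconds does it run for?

2.5025 seconds

Running time = 75 / (30000/1001) = 2.5025 s.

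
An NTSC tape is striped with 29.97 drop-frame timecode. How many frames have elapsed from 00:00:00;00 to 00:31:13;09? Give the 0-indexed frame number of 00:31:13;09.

As if non-drop at 30 labels/s: (0 × 3600 + 31 × 60 + 13) × 30 + 9 = 56199.
Minute boundaries passed: 31; those not divisible by 10: 31 − 3 = 28; dropped labels = 2 × 28 = 56.
Actual frame index = 56199 − 56 = 56143.

56143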